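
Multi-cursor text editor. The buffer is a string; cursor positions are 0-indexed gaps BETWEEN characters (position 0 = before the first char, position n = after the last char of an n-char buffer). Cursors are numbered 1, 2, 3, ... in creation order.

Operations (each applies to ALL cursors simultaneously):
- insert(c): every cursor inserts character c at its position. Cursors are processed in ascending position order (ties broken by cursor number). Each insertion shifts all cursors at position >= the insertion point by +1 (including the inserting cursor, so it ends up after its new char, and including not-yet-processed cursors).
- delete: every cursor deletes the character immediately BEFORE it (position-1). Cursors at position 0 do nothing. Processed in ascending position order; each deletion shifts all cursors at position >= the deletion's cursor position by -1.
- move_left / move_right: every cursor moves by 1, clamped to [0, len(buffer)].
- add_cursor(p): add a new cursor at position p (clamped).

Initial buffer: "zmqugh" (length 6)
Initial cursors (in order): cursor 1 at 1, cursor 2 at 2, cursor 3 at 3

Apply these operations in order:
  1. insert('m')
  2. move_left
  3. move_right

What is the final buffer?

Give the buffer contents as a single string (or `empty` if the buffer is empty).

After op 1 (insert('m')): buffer="zmmmqmugh" (len 9), cursors c1@2 c2@4 c3@6, authorship .1.2.3...
After op 2 (move_left): buffer="zmmmqmugh" (len 9), cursors c1@1 c2@3 c3@5, authorship .1.2.3...
After op 3 (move_right): buffer="zmmmqmugh" (len 9), cursors c1@2 c2@4 c3@6, authorship .1.2.3...

Answer: zmmmqmugh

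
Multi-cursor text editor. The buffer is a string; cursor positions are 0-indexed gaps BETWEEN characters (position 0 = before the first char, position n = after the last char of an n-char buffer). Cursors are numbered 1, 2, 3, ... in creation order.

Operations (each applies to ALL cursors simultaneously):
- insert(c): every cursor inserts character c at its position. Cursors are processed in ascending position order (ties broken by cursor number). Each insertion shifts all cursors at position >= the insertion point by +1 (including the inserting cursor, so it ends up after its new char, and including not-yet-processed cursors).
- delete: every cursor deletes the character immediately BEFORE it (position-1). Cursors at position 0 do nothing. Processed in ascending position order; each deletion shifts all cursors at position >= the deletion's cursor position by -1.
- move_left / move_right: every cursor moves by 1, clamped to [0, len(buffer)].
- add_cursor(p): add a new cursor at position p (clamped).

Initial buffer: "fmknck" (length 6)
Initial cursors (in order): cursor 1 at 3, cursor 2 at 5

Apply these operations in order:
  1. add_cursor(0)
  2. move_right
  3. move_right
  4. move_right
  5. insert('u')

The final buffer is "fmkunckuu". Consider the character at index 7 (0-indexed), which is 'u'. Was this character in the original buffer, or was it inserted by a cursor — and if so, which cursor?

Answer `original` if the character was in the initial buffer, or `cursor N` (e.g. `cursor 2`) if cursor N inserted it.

Answer: cursor 1

Derivation:
After op 1 (add_cursor(0)): buffer="fmknck" (len 6), cursors c3@0 c1@3 c2@5, authorship ......
After op 2 (move_right): buffer="fmknck" (len 6), cursors c3@1 c1@4 c2@6, authorship ......
After op 3 (move_right): buffer="fmknck" (len 6), cursors c3@2 c1@5 c2@6, authorship ......
After op 4 (move_right): buffer="fmknck" (len 6), cursors c3@3 c1@6 c2@6, authorship ......
After op 5 (insert('u')): buffer="fmkunckuu" (len 9), cursors c3@4 c1@9 c2@9, authorship ...3...12
Authorship (.=original, N=cursor N): . . . 3 . . . 1 2
Index 7: author = 1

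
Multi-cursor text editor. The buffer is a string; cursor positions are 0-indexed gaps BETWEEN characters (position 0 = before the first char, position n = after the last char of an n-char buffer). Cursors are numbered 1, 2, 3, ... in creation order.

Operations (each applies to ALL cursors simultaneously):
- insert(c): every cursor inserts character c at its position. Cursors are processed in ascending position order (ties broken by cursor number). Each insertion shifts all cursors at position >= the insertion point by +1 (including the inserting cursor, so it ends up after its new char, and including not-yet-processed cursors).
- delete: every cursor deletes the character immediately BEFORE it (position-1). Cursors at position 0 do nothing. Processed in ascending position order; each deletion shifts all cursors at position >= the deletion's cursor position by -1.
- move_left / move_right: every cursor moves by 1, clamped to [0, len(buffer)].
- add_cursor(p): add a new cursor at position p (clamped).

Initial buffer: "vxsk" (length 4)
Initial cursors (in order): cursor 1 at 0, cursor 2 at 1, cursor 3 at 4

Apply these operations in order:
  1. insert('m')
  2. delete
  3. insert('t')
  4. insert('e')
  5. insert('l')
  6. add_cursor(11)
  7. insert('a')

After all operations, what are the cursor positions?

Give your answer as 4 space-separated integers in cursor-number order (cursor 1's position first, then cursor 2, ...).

After op 1 (insert('m')): buffer="mvmxskm" (len 7), cursors c1@1 c2@3 c3@7, authorship 1.2...3
After op 2 (delete): buffer="vxsk" (len 4), cursors c1@0 c2@1 c3@4, authorship ....
After op 3 (insert('t')): buffer="tvtxskt" (len 7), cursors c1@1 c2@3 c3@7, authorship 1.2...3
After op 4 (insert('e')): buffer="tevtexskte" (len 10), cursors c1@2 c2@5 c3@10, authorship 11.22...33
After op 5 (insert('l')): buffer="telvtelxsktel" (len 13), cursors c1@3 c2@7 c3@13, authorship 111.222...333
After op 6 (add_cursor(11)): buffer="telvtelxsktel" (len 13), cursors c1@3 c2@7 c4@11 c3@13, authorship 111.222...333
After op 7 (insert('a')): buffer="telavtelaxsktaela" (len 17), cursors c1@4 c2@9 c4@14 c3@17, authorship 1111.2222...34333

Answer: 4 9 17 14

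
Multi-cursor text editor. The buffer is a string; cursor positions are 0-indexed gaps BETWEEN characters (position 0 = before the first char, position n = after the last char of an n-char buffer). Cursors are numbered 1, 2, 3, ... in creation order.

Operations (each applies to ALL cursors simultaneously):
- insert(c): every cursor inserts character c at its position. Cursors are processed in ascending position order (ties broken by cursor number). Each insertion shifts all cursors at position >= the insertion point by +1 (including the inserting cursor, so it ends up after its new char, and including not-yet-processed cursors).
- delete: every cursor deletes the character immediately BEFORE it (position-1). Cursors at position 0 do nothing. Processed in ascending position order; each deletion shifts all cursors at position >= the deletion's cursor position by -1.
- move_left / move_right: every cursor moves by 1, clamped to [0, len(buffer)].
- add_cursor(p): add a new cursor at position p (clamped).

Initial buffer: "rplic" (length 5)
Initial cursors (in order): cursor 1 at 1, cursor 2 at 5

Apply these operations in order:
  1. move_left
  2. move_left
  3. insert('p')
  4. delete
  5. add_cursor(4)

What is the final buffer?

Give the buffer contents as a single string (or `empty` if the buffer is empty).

Answer: rplic

Derivation:
After op 1 (move_left): buffer="rplic" (len 5), cursors c1@0 c2@4, authorship .....
After op 2 (move_left): buffer="rplic" (len 5), cursors c1@0 c2@3, authorship .....
After op 3 (insert('p')): buffer="prplpic" (len 7), cursors c1@1 c2@5, authorship 1...2..
After op 4 (delete): buffer="rplic" (len 5), cursors c1@0 c2@3, authorship .....
After op 5 (add_cursor(4)): buffer="rplic" (len 5), cursors c1@0 c2@3 c3@4, authorship .....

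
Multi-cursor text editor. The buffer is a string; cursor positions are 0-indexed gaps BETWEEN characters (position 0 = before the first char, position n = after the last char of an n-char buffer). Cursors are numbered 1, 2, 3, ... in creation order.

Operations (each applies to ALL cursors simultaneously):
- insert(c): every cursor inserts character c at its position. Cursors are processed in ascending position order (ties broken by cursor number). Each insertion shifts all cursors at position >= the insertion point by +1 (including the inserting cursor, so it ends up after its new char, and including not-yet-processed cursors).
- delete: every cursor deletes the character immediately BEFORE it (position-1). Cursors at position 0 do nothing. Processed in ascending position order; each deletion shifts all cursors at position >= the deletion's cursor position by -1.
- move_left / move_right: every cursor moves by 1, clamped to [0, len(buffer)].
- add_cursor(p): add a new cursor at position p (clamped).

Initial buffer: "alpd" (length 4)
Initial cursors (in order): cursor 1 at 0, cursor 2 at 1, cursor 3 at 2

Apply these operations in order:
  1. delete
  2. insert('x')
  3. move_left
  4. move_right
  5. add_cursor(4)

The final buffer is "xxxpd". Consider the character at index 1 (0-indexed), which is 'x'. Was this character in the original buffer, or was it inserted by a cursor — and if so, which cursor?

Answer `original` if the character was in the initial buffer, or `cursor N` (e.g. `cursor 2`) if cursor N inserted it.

After op 1 (delete): buffer="pd" (len 2), cursors c1@0 c2@0 c3@0, authorship ..
After op 2 (insert('x')): buffer="xxxpd" (len 5), cursors c1@3 c2@3 c3@3, authorship 123..
After op 3 (move_left): buffer="xxxpd" (len 5), cursors c1@2 c2@2 c3@2, authorship 123..
After op 4 (move_right): buffer="xxxpd" (len 5), cursors c1@3 c2@3 c3@3, authorship 123..
After op 5 (add_cursor(4)): buffer="xxxpd" (len 5), cursors c1@3 c2@3 c3@3 c4@4, authorship 123..
Authorship (.=original, N=cursor N): 1 2 3 . .
Index 1: author = 2

Answer: cursor 2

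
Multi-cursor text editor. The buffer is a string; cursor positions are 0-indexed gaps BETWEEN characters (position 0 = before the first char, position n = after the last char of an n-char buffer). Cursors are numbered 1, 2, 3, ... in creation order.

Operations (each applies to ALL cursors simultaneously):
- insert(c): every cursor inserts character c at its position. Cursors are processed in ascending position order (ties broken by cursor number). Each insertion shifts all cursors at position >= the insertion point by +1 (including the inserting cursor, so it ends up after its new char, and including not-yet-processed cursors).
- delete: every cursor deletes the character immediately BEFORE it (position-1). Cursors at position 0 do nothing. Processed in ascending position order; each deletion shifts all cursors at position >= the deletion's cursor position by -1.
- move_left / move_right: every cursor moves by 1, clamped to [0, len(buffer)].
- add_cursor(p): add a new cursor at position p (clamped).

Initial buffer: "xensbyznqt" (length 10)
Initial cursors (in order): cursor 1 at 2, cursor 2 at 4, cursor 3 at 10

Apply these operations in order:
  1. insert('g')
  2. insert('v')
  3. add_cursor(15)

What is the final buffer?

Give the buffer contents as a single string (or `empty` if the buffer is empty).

After op 1 (insert('g')): buffer="xegnsgbyznqtg" (len 13), cursors c1@3 c2@6 c3@13, authorship ..1..2......3
After op 2 (insert('v')): buffer="xegvnsgvbyznqtgv" (len 16), cursors c1@4 c2@8 c3@16, authorship ..11..22......33
After op 3 (add_cursor(15)): buffer="xegvnsgvbyznqtgv" (len 16), cursors c1@4 c2@8 c4@15 c3@16, authorship ..11..22......33

Answer: xegvnsgvbyznqtgv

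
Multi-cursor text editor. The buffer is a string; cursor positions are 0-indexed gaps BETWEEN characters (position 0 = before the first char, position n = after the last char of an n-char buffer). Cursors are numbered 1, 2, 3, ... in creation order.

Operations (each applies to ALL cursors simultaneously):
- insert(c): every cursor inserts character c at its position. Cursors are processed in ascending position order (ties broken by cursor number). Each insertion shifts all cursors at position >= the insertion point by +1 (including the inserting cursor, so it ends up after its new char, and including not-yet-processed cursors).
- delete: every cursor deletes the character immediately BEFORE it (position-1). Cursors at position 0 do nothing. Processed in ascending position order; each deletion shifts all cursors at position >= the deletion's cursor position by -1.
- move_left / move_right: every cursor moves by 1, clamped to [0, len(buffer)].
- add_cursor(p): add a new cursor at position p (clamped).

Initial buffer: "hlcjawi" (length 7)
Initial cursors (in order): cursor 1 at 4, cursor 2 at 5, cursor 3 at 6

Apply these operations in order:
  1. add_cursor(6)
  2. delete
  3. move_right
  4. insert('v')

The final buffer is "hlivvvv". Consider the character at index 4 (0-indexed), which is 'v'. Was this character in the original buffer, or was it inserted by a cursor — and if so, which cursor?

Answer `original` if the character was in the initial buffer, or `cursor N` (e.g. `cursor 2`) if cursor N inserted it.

After op 1 (add_cursor(6)): buffer="hlcjawi" (len 7), cursors c1@4 c2@5 c3@6 c4@6, authorship .......
After op 2 (delete): buffer="hli" (len 3), cursors c1@2 c2@2 c3@2 c4@2, authorship ...
After op 3 (move_right): buffer="hli" (len 3), cursors c1@3 c2@3 c3@3 c4@3, authorship ...
After op 4 (insert('v')): buffer="hlivvvv" (len 7), cursors c1@7 c2@7 c3@7 c4@7, authorship ...1234
Authorship (.=original, N=cursor N): . . . 1 2 3 4
Index 4: author = 2

Answer: cursor 2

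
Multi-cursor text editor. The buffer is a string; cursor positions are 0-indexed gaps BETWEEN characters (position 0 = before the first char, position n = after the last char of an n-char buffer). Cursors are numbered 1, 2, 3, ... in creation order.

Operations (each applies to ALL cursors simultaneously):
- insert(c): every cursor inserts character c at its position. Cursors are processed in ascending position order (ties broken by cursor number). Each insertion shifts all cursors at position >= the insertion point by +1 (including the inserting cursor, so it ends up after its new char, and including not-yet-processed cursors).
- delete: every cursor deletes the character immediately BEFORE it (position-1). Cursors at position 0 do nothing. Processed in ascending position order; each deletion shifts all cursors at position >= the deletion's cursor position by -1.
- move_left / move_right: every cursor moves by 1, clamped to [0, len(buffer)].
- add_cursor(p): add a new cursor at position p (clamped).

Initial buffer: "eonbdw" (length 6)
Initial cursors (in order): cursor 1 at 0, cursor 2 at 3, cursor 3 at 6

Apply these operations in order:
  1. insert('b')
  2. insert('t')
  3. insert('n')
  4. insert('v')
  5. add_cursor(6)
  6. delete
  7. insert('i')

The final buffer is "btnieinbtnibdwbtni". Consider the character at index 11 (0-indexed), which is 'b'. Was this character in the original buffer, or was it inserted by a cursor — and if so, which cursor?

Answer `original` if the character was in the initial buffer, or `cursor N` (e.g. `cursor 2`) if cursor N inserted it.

After op 1 (insert('b')): buffer="beonbbdwb" (len 9), cursors c1@1 c2@5 c3@9, authorship 1...2...3
After op 2 (insert('t')): buffer="bteonbtbdwbt" (len 12), cursors c1@2 c2@7 c3@12, authorship 11...22...33
After op 3 (insert('n')): buffer="btneonbtnbdwbtn" (len 15), cursors c1@3 c2@9 c3@15, authorship 111...222...333
After op 4 (insert('v')): buffer="btnveonbtnvbdwbtnv" (len 18), cursors c1@4 c2@11 c3@18, authorship 1111...2222...3333
After op 5 (add_cursor(6)): buffer="btnveonbtnvbdwbtnv" (len 18), cursors c1@4 c4@6 c2@11 c3@18, authorship 1111...2222...3333
After op 6 (delete): buffer="btnenbtnbdwbtn" (len 14), cursors c1@3 c4@4 c2@8 c3@14, authorship 111..222...333
After op 7 (insert('i')): buffer="btnieinbtnibdwbtni" (len 18), cursors c1@4 c4@6 c2@11 c3@18, authorship 1111.4.2222...3333
Authorship (.=original, N=cursor N): 1 1 1 1 . 4 . 2 2 2 2 . . . 3 3 3 3
Index 11: author = original

Answer: original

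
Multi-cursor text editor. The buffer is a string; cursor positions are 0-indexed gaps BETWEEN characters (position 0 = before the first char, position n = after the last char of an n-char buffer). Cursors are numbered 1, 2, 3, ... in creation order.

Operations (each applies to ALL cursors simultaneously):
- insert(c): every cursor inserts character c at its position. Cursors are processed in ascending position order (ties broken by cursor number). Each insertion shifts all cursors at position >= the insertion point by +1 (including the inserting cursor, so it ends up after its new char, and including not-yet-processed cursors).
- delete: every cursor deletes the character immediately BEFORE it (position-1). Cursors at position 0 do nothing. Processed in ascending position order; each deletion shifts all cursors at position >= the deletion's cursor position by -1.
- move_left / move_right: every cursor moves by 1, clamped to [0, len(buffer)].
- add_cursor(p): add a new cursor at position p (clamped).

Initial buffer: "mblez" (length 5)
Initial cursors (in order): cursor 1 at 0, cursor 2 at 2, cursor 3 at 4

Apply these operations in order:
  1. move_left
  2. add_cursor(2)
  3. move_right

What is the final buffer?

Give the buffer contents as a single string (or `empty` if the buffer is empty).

After op 1 (move_left): buffer="mblez" (len 5), cursors c1@0 c2@1 c3@3, authorship .....
After op 2 (add_cursor(2)): buffer="mblez" (len 5), cursors c1@0 c2@1 c4@2 c3@3, authorship .....
After op 3 (move_right): buffer="mblez" (len 5), cursors c1@1 c2@2 c4@3 c3@4, authorship .....

Answer: mblez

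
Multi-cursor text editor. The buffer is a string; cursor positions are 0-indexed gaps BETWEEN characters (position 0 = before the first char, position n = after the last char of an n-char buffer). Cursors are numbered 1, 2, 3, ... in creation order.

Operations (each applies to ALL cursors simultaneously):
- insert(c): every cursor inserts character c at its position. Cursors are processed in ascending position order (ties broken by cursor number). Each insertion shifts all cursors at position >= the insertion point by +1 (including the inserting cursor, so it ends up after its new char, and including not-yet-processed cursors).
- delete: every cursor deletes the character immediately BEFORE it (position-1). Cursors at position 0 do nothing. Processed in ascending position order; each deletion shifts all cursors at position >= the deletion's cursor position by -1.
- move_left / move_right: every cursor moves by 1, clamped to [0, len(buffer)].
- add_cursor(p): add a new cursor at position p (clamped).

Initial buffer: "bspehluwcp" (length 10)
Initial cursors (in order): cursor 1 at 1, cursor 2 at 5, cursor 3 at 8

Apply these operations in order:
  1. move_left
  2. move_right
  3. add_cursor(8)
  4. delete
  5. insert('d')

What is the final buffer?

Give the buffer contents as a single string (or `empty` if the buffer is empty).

Answer: dspedlddcp

Derivation:
After op 1 (move_left): buffer="bspehluwcp" (len 10), cursors c1@0 c2@4 c3@7, authorship ..........
After op 2 (move_right): buffer="bspehluwcp" (len 10), cursors c1@1 c2@5 c3@8, authorship ..........
After op 3 (add_cursor(8)): buffer="bspehluwcp" (len 10), cursors c1@1 c2@5 c3@8 c4@8, authorship ..........
After op 4 (delete): buffer="spelcp" (len 6), cursors c1@0 c2@3 c3@4 c4@4, authorship ......
After op 5 (insert('d')): buffer="dspedlddcp" (len 10), cursors c1@1 c2@5 c3@8 c4@8, authorship 1...2.34..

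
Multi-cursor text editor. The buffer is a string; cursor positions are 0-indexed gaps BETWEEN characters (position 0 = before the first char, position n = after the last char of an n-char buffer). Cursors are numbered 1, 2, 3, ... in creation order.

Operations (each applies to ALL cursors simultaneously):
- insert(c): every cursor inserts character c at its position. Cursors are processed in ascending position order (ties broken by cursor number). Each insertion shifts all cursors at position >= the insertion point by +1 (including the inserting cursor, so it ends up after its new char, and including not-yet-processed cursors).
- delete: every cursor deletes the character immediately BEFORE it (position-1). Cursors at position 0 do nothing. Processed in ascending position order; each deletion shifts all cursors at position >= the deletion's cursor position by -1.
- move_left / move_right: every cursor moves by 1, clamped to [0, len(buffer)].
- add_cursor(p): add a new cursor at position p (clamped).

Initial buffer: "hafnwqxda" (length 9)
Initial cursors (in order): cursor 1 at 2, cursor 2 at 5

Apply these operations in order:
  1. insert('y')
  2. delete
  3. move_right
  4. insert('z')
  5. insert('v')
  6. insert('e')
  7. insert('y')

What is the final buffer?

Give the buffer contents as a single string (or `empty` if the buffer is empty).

Answer: hafzveynwqzveyxda

Derivation:
After op 1 (insert('y')): buffer="hayfnwyqxda" (len 11), cursors c1@3 c2@7, authorship ..1...2....
After op 2 (delete): buffer="hafnwqxda" (len 9), cursors c1@2 c2@5, authorship .........
After op 3 (move_right): buffer="hafnwqxda" (len 9), cursors c1@3 c2@6, authorship .........
After op 4 (insert('z')): buffer="hafznwqzxda" (len 11), cursors c1@4 c2@8, authorship ...1...2...
After op 5 (insert('v')): buffer="hafzvnwqzvxda" (len 13), cursors c1@5 c2@10, authorship ...11...22...
After op 6 (insert('e')): buffer="hafzvenwqzvexda" (len 15), cursors c1@6 c2@12, authorship ...111...222...
After op 7 (insert('y')): buffer="hafzveynwqzveyxda" (len 17), cursors c1@7 c2@14, authorship ...1111...2222...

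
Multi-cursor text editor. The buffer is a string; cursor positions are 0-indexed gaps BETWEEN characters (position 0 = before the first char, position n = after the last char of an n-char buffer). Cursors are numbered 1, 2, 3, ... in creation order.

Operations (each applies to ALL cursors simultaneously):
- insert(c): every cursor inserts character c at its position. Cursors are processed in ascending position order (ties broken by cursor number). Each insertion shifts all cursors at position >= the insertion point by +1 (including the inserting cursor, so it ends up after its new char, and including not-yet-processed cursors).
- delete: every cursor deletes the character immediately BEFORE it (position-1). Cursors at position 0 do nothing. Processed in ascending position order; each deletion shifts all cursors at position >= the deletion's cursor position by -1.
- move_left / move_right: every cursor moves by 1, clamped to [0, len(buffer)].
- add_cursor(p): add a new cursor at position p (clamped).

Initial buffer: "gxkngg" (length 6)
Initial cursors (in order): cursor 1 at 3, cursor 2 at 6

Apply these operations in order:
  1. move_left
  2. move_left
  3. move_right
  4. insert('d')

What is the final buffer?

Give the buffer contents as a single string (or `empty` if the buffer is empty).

After op 1 (move_left): buffer="gxkngg" (len 6), cursors c1@2 c2@5, authorship ......
After op 2 (move_left): buffer="gxkngg" (len 6), cursors c1@1 c2@4, authorship ......
After op 3 (move_right): buffer="gxkngg" (len 6), cursors c1@2 c2@5, authorship ......
After op 4 (insert('d')): buffer="gxdkngdg" (len 8), cursors c1@3 c2@7, authorship ..1...2.

Answer: gxdkngdg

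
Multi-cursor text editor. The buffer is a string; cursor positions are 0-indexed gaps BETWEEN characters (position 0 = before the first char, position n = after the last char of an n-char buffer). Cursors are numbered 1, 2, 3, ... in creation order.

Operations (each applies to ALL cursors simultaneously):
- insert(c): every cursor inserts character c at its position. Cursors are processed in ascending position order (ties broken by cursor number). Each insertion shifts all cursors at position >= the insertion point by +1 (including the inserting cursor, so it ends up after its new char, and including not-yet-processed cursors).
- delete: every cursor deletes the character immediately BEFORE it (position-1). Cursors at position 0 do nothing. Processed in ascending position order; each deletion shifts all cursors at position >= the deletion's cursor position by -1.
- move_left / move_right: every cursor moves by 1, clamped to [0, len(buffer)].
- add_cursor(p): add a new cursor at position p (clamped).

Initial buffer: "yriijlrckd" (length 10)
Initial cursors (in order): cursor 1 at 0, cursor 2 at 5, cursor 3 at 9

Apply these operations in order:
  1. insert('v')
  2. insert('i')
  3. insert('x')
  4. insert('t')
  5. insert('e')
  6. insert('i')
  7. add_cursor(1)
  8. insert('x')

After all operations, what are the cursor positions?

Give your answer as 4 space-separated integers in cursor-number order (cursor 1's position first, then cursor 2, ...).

After op 1 (insert('v')): buffer="vyriijvlrckvd" (len 13), cursors c1@1 c2@7 c3@12, authorship 1.....2....3.
After op 2 (insert('i')): buffer="viyriijvilrckvid" (len 16), cursors c1@2 c2@9 c3@15, authorship 11.....22....33.
After op 3 (insert('x')): buffer="vixyriijvixlrckvixd" (len 19), cursors c1@3 c2@11 c3@18, authorship 111.....222....333.
After op 4 (insert('t')): buffer="vixtyriijvixtlrckvixtd" (len 22), cursors c1@4 c2@13 c3@21, authorship 1111.....2222....3333.
After op 5 (insert('e')): buffer="vixteyriijvixtelrckvixted" (len 25), cursors c1@5 c2@15 c3@24, authorship 11111.....22222....33333.
After op 6 (insert('i')): buffer="vixteiyriijvixteilrckvixteid" (len 28), cursors c1@6 c2@17 c3@27, authorship 111111.....222222....333333.
After op 7 (add_cursor(1)): buffer="vixteiyriijvixteilrckvixteid" (len 28), cursors c4@1 c1@6 c2@17 c3@27, authorship 111111.....222222....333333.
After op 8 (insert('x')): buffer="vxixteixyriijvixteixlrckvixteixd" (len 32), cursors c4@2 c1@8 c2@20 c3@31, authorship 14111111.....2222222....3333333.

Answer: 8 20 31 2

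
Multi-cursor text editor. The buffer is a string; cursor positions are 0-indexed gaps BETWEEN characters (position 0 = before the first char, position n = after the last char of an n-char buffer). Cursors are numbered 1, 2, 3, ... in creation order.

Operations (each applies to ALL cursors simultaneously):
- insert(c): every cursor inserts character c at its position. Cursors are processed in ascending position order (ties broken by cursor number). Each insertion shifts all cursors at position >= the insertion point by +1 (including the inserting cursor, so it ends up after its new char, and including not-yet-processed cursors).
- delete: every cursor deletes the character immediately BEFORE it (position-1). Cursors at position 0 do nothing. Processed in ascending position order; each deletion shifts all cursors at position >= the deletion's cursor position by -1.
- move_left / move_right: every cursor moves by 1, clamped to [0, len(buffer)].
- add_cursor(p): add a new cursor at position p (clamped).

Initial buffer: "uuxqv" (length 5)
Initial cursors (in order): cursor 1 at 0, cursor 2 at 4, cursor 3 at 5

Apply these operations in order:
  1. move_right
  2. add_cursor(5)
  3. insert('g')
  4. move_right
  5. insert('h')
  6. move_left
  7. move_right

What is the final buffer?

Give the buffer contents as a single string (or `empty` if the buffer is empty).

After op 1 (move_right): buffer="uuxqv" (len 5), cursors c1@1 c2@5 c3@5, authorship .....
After op 2 (add_cursor(5)): buffer="uuxqv" (len 5), cursors c1@1 c2@5 c3@5 c4@5, authorship .....
After op 3 (insert('g')): buffer="uguxqvggg" (len 9), cursors c1@2 c2@9 c3@9 c4@9, authorship .1....234
After op 4 (move_right): buffer="uguxqvggg" (len 9), cursors c1@3 c2@9 c3@9 c4@9, authorship .1....234
After op 5 (insert('h')): buffer="uguhxqvggghhh" (len 13), cursors c1@4 c2@13 c3@13 c4@13, authorship .1.1...234234
After op 6 (move_left): buffer="uguhxqvggghhh" (len 13), cursors c1@3 c2@12 c3@12 c4@12, authorship .1.1...234234
After op 7 (move_right): buffer="uguhxqvggghhh" (len 13), cursors c1@4 c2@13 c3@13 c4@13, authorship .1.1...234234

Answer: uguhxqvggghhh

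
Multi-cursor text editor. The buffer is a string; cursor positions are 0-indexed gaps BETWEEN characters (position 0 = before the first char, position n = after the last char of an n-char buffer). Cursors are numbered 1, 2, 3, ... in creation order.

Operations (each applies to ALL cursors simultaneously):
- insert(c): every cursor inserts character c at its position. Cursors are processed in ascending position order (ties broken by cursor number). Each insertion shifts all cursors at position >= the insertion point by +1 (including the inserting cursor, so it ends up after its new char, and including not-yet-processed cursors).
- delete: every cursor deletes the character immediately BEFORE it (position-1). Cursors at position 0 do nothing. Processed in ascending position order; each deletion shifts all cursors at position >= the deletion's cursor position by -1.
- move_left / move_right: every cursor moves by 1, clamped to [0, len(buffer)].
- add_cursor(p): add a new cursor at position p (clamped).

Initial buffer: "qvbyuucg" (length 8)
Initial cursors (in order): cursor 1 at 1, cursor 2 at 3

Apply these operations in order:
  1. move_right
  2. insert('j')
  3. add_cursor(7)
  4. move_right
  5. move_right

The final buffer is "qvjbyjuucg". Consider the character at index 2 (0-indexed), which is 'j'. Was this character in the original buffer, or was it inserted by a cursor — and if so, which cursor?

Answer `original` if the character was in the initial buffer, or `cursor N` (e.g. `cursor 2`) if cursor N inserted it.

Answer: cursor 1

Derivation:
After op 1 (move_right): buffer="qvbyuucg" (len 8), cursors c1@2 c2@4, authorship ........
After op 2 (insert('j')): buffer="qvjbyjuucg" (len 10), cursors c1@3 c2@6, authorship ..1..2....
After op 3 (add_cursor(7)): buffer="qvjbyjuucg" (len 10), cursors c1@3 c2@6 c3@7, authorship ..1..2....
After op 4 (move_right): buffer="qvjbyjuucg" (len 10), cursors c1@4 c2@7 c3@8, authorship ..1..2....
After op 5 (move_right): buffer="qvjbyjuucg" (len 10), cursors c1@5 c2@8 c3@9, authorship ..1..2....
Authorship (.=original, N=cursor N): . . 1 . . 2 . . . .
Index 2: author = 1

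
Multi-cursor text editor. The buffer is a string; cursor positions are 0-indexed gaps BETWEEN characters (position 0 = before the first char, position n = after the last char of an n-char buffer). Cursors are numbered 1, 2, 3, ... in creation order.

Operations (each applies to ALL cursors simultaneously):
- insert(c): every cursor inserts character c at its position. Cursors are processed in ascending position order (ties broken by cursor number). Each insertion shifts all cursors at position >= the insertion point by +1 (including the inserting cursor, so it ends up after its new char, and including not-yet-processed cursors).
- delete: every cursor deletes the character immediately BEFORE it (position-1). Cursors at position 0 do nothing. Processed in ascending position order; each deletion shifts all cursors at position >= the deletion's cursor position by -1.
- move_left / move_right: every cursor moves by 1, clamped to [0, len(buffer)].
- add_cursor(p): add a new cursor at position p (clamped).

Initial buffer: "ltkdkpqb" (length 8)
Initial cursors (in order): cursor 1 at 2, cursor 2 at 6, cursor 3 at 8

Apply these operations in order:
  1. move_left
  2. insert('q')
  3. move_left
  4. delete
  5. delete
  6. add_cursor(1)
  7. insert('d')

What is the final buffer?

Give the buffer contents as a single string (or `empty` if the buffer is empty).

After op 1 (move_left): buffer="ltkdkpqb" (len 8), cursors c1@1 c2@5 c3@7, authorship ........
After op 2 (insert('q')): buffer="lqtkdkqpqqb" (len 11), cursors c1@2 c2@7 c3@10, authorship .1....2..3.
After op 3 (move_left): buffer="lqtkdkqpqqb" (len 11), cursors c1@1 c2@6 c3@9, authorship .1....2..3.
After op 4 (delete): buffer="qtkdqpqb" (len 8), cursors c1@0 c2@4 c3@6, authorship 1...2.3.
After op 5 (delete): buffer="qtkqqb" (len 6), cursors c1@0 c2@3 c3@4, authorship 1..23.
After op 6 (add_cursor(1)): buffer="qtkqqb" (len 6), cursors c1@0 c4@1 c2@3 c3@4, authorship 1..23.
After op 7 (insert('d')): buffer="dqdtkdqdqb" (len 10), cursors c1@1 c4@3 c2@6 c3@8, authorship 114..2233.

Answer: dqdtkdqdqb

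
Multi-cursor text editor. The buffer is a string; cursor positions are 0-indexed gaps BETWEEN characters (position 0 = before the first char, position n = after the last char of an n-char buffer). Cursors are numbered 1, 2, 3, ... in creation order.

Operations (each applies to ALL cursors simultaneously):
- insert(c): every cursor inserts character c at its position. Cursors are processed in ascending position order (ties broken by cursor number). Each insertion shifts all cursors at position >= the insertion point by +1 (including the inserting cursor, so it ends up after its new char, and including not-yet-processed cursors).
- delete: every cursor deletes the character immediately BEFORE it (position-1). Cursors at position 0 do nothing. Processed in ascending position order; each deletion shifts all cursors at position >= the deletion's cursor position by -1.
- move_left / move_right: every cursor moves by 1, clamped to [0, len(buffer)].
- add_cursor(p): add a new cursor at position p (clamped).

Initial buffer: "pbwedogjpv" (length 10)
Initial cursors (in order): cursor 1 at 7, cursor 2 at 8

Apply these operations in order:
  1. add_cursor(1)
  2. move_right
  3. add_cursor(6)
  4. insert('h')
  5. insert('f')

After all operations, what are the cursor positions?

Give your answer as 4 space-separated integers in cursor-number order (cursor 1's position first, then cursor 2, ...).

After op 1 (add_cursor(1)): buffer="pbwedogjpv" (len 10), cursors c3@1 c1@7 c2@8, authorship ..........
After op 2 (move_right): buffer="pbwedogjpv" (len 10), cursors c3@2 c1@8 c2@9, authorship ..........
After op 3 (add_cursor(6)): buffer="pbwedogjpv" (len 10), cursors c3@2 c4@6 c1@8 c2@9, authorship ..........
After op 4 (insert('h')): buffer="pbhwedohgjhphv" (len 14), cursors c3@3 c4@8 c1@11 c2@13, authorship ..3....4..1.2.
After op 5 (insert('f')): buffer="pbhfwedohfgjhfphfv" (len 18), cursors c3@4 c4@10 c1@14 c2@17, authorship ..33....44..11.22.

Answer: 14 17 4 10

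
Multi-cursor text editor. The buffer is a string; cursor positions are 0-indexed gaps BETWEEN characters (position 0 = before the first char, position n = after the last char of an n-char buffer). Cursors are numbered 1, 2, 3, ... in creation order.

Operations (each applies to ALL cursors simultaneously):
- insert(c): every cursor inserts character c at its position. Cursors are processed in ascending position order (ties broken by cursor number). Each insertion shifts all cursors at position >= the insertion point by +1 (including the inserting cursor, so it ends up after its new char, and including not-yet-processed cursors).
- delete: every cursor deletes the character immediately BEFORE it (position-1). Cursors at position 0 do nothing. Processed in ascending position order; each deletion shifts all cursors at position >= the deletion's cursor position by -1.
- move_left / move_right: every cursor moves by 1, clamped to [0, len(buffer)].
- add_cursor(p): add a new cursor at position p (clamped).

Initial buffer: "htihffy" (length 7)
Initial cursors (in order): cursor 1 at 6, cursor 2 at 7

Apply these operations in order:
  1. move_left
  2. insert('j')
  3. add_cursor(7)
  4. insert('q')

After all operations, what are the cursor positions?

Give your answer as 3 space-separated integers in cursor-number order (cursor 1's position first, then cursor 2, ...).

Answer: 7 11 9

Derivation:
After op 1 (move_left): buffer="htihffy" (len 7), cursors c1@5 c2@6, authorship .......
After op 2 (insert('j')): buffer="htihfjfjy" (len 9), cursors c1@6 c2@8, authorship .....1.2.
After op 3 (add_cursor(7)): buffer="htihfjfjy" (len 9), cursors c1@6 c3@7 c2@8, authorship .....1.2.
After op 4 (insert('q')): buffer="htihfjqfqjqy" (len 12), cursors c1@7 c3@9 c2@11, authorship .....11.322.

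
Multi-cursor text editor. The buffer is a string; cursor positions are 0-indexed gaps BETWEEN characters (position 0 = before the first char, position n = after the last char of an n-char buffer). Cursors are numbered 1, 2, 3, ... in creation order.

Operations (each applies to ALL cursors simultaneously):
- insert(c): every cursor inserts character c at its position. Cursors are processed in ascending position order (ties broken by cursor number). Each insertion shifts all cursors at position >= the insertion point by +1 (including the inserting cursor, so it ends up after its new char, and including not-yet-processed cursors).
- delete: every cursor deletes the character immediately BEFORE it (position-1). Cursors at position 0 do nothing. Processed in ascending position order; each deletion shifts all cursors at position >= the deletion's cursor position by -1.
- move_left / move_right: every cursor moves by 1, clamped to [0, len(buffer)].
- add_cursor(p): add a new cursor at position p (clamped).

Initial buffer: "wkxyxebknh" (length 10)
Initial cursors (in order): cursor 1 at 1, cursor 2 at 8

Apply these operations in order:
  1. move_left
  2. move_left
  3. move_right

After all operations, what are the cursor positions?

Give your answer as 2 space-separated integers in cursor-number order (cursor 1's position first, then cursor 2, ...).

Answer: 1 7

Derivation:
After op 1 (move_left): buffer="wkxyxebknh" (len 10), cursors c1@0 c2@7, authorship ..........
After op 2 (move_left): buffer="wkxyxebknh" (len 10), cursors c1@0 c2@6, authorship ..........
After op 3 (move_right): buffer="wkxyxebknh" (len 10), cursors c1@1 c2@7, authorship ..........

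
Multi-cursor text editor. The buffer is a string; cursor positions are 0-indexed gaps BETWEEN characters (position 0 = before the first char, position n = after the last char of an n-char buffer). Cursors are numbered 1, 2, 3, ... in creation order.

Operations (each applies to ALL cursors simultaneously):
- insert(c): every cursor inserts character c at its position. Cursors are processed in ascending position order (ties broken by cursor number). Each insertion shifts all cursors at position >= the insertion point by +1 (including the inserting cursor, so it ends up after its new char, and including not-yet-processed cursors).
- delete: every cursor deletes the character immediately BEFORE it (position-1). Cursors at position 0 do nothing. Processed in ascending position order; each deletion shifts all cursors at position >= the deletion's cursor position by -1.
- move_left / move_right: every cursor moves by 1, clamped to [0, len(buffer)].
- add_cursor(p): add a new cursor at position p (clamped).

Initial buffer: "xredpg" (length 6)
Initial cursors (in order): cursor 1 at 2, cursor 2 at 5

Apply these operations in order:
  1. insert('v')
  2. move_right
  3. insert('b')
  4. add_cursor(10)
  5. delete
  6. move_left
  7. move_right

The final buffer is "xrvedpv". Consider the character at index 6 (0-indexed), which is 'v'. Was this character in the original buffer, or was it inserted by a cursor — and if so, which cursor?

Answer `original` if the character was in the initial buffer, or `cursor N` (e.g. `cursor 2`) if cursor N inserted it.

Answer: cursor 2

Derivation:
After op 1 (insert('v')): buffer="xrvedpvg" (len 8), cursors c1@3 c2@7, authorship ..1...2.
After op 2 (move_right): buffer="xrvedpvg" (len 8), cursors c1@4 c2@8, authorship ..1...2.
After op 3 (insert('b')): buffer="xrvebdpvgb" (len 10), cursors c1@5 c2@10, authorship ..1.1..2.2
After op 4 (add_cursor(10)): buffer="xrvebdpvgb" (len 10), cursors c1@5 c2@10 c3@10, authorship ..1.1..2.2
After op 5 (delete): buffer="xrvedpv" (len 7), cursors c1@4 c2@7 c3@7, authorship ..1...2
After op 6 (move_left): buffer="xrvedpv" (len 7), cursors c1@3 c2@6 c3@6, authorship ..1...2
After op 7 (move_right): buffer="xrvedpv" (len 7), cursors c1@4 c2@7 c3@7, authorship ..1...2
Authorship (.=original, N=cursor N): . . 1 . . . 2
Index 6: author = 2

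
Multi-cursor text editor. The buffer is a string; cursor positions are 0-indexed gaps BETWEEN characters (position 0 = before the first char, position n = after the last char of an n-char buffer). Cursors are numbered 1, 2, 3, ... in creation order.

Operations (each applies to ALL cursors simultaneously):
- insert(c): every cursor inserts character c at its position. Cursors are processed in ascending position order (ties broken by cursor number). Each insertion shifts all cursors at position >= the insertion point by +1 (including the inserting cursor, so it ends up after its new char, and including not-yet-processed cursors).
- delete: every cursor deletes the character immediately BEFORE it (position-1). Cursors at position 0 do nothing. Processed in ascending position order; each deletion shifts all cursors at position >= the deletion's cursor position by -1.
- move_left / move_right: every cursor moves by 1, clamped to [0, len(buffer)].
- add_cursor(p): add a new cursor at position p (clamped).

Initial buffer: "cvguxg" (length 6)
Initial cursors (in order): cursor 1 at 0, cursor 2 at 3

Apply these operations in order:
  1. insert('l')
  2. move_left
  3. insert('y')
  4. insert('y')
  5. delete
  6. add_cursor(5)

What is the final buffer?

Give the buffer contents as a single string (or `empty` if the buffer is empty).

After op 1 (insert('l')): buffer="lcvgluxg" (len 8), cursors c1@1 c2@5, authorship 1...2...
After op 2 (move_left): buffer="lcvgluxg" (len 8), cursors c1@0 c2@4, authorship 1...2...
After op 3 (insert('y')): buffer="ylcvgyluxg" (len 10), cursors c1@1 c2@6, authorship 11...22...
After op 4 (insert('y')): buffer="yylcvgyyluxg" (len 12), cursors c1@2 c2@8, authorship 111...222...
After op 5 (delete): buffer="ylcvgyluxg" (len 10), cursors c1@1 c2@6, authorship 11...22...
After op 6 (add_cursor(5)): buffer="ylcvgyluxg" (len 10), cursors c1@1 c3@5 c2@6, authorship 11...22...

Answer: ylcvgyluxg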